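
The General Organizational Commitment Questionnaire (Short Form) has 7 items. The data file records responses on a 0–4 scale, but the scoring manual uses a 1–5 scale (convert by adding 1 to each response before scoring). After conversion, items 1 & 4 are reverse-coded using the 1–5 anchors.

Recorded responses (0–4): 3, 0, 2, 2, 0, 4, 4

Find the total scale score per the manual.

20

Convert to 1–5: 4, 1, 3, 3, 1, 5, 5
Reverse-coded (on a 1–5 scale, reversed = 6 − raw):
  item 1: 6 − 4 = 2
  item 4: 6 − 3 = 3
Scored: 2, 1, 3, 3, 1, 5, 5
Total = 20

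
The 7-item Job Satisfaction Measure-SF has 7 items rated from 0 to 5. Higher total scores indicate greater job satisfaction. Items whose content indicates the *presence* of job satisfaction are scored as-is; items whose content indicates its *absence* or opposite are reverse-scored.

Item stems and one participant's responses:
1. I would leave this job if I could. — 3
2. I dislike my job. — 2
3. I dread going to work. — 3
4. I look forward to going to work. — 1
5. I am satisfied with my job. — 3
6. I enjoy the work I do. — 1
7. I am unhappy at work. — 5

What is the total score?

Items 1, 2, 3, 7 describe the absence/opposite of job satisfaction → reverse-score.
on a 0–5 scale, reversed = 5 − raw.
  item 1: 5 − 3 = 2
  item 2: 5 − 2 = 3
  item 3: 5 − 3 = 2
  item 4: 1
  item 5: 3
  item 6: 1
  item 7: 5 − 5 = 0
Total = 2 + 3 + 2 + 1 + 3 + 1 + 0 = 12

12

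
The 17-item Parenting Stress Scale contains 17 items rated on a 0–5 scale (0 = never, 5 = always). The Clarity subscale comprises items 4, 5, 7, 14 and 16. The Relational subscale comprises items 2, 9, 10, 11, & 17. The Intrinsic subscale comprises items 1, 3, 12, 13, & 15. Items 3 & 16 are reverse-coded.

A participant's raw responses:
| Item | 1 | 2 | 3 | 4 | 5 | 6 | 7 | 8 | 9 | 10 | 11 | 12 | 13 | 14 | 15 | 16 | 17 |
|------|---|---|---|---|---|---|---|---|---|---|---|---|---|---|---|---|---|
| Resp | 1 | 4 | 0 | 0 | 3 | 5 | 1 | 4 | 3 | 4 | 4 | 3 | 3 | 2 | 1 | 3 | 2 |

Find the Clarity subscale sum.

Clarity items: 4, 5, 7, 14, 16.
Of these, item 16 is reverse-coded; on a 0–5 scale, reversed = 5 − raw.
  item 4: 0
  item 5: 3
  item 7: 1
  item 14: 2
  item 16: 5 − 3 = 2
Sum = 0 + 3 + 1 + 2 + 2 = 8

8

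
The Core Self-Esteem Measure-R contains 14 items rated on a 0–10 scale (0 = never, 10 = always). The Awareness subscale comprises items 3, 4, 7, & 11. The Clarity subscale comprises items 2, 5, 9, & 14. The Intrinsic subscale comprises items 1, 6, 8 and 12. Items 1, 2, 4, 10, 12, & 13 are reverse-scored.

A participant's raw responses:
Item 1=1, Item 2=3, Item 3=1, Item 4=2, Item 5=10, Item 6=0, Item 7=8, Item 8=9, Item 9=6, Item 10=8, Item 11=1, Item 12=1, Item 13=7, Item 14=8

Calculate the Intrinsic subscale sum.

27

Intrinsic items: 1, 6, 8, 12.
Of these, items 1 and 12 are reverse-scored; on a 0–10 scale, reversed = 10 − raw.
  item 1: 10 − 1 = 9
  item 6: 0
  item 8: 9
  item 12: 10 − 1 = 9
Sum = 9 + 0 + 9 + 9 = 27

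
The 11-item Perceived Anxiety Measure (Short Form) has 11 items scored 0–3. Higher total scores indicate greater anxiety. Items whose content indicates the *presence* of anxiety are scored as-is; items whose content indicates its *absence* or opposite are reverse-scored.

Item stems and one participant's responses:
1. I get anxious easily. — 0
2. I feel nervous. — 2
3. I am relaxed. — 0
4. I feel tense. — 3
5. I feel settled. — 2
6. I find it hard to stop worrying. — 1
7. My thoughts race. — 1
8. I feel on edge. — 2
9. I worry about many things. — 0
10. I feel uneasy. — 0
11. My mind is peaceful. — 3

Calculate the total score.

Items 3, 5, 11 describe the absence/opposite of anxiety → reverse-score.
on a 0–3 scale, reversed = 3 − raw.
  item 1: 0
  item 2: 2
  item 3: 3 − 0 = 3
  item 4: 3
  item 5: 3 − 2 = 1
  item 6: 1
  item 7: 1
  item 8: 2
  item 9: 0
  item 10: 0
  item 11: 3 − 3 = 0
Total = 0 + 2 + 3 + 3 + 1 + 1 + 1 + 2 + 0 + 0 + 0 = 13

13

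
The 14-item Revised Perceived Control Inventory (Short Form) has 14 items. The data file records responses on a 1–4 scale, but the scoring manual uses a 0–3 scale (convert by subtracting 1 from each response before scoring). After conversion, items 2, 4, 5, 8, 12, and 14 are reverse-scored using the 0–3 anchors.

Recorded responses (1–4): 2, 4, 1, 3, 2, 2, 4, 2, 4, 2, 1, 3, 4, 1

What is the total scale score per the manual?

21

Convert to 0–3: 1, 3, 0, 2, 1, 1, 3, 1, 3, 1, 0, 2, 3, 0
Reverse-coded (reverse-coded value = 3 − response):
  item 2: 3 − 3 = 0
  item 4: 3 − 2 = 1
  item 5: 3 − 1 = 2
  item 8: 3 − 1 = 2
  item 12: 3 − 2 = 1
  item 14: 3 − 0 = 3
Scored: 1, 0, 0, 1, 2, 1, 3, 2, 3, 1, 0, 1, 3, 3
Total = 21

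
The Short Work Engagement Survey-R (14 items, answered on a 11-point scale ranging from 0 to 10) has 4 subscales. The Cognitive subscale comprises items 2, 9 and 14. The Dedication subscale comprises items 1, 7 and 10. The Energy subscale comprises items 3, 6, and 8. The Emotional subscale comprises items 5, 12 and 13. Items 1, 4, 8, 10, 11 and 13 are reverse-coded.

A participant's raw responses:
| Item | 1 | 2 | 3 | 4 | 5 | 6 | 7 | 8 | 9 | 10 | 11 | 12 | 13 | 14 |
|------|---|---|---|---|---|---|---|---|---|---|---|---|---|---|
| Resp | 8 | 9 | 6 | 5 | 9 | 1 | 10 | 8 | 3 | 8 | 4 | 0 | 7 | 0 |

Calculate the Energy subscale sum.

9

Energy items: 3, 6, 8.
Of these, item 8 is reverse-coded; reversed = (0+10) − raw = 10 − raw.
  item 3: 6
  item 6: 1
  item 8: 10 − 8 = 2
Sum = 6 + 1 + 2 = 9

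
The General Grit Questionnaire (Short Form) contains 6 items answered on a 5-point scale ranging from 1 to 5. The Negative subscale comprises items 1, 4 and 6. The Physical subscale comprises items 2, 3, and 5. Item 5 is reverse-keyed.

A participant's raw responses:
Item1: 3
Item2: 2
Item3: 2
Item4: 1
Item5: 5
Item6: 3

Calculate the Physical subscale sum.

Physical items: 2, 3, 5.
Of these, item 5 is reverse-keyed; on a 1–5 scale, reversed = 6 − raw.
  item 2: 2
  item 3: 2
  item 5: 6 − 5 = 1
Sum = 2 + 2 + 1 = 5

5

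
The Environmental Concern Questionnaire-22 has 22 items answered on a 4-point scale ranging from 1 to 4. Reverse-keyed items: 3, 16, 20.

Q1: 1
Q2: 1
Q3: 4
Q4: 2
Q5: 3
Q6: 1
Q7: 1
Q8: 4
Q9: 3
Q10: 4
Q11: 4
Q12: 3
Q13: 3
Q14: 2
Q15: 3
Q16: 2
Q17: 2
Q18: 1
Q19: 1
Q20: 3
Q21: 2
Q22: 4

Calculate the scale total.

Reverse-coded items (on a 1–4 scale, reversed = 5 − raw):
  item 3: 5 − 4 = 1
  item 16: 5 − 2 = 3
  item 20: 5 − 3 = 2
After reverse-coding: 1, 1, 1, 2, 3, 1, 1, 4, 3, 4, 4, 3, 3, 2, 3, 3, 2, 1, 1, 2, 2, 4
Total = 1 + 1 + 1 + 2 + 3 + 1 + 1 + 4 + 3 + 4 + 4 + 3 + 3 + 2 + 3 + 3 + 2 + 1 + 1 + 2 + 2 + 4 = 51

51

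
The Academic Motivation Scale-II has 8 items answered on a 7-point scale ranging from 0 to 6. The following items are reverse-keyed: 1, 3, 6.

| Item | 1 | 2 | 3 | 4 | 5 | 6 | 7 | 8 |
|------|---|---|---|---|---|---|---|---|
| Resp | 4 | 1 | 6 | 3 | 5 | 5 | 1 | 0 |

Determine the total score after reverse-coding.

13

Raw sum = 25. Reverse-keyed items: 1, 3, 6; their raw sum = 15.
Each reversal replaces raw with 6 − raw, changing the total by 6 − 2·raw per item.
Total = 25 + 3·6 − 2·15 = 25 + 18 − 30 = 13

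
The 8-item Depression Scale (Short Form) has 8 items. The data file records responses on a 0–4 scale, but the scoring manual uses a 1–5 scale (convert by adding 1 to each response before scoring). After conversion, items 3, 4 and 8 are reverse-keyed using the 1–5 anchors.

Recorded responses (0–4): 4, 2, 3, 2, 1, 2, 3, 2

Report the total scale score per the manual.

Convert to 1–5: 5, 3, 4, 3, 2, 3, 4, 3
Reverse-coded (on a 1–5 scale, reversed = 6 − raw):
  item 3: 6 − 4 = 2
  item 4: 6 − 3 = 3
  item 8: 6 − 3 = 3
Scored: 5, 3, 2, 3, 2, 3, 4, 3
Total = 25

25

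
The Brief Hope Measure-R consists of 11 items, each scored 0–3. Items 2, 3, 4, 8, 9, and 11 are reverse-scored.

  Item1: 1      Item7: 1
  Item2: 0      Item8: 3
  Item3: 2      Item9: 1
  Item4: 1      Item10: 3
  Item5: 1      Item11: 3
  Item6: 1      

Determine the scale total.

15

Raw sum = 17. Reverse-scored items: 2, 3, 4, 8, 9, 11; their raw sum = 10.
Each reversal replaces raw with 3 − raw, changing the total by 3 − 2·raw per item.
Total = 17 + 6·3 − 2·10 = 17 + 18 − 20 = 15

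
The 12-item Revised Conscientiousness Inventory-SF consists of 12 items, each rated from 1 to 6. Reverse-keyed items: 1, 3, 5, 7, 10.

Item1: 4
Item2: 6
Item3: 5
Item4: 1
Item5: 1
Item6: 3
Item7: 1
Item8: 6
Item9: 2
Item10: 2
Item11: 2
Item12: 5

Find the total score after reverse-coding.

Raw sum = 38. Reverse-keyed items: 1, 3, 5, 7, 10; their raw sum = 13.
Each reversal replaces raw with 7 − raw, changing the total by 7 − 2·raw per item.
Total = 38 + 5·7 − 2·13 = 38 + 35 − 26 = 47

47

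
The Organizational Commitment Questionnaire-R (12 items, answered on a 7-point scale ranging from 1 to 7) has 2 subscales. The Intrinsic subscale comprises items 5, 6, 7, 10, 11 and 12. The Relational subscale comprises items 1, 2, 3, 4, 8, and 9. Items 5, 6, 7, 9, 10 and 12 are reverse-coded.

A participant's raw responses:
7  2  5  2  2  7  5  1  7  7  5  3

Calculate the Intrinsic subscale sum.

21

Intrinsic items: 5, 6, 7, 10, 11, 12.
Of these, items 5, 6, 7, 10 and 12 are reverse-coded; reversed = (1+7) − raw = 8 − raw.
  item 5: 8 − 2 = 6
  item 6: 8 − 7 = 1
  item 7: 8 − 5 = 3
  item 10: 8 − 7 = 1
  item 11: 5
  item 12: 8 − 3 = 5
Sum = 6 + 1 + 3 + 1 + 5 + 5 = 21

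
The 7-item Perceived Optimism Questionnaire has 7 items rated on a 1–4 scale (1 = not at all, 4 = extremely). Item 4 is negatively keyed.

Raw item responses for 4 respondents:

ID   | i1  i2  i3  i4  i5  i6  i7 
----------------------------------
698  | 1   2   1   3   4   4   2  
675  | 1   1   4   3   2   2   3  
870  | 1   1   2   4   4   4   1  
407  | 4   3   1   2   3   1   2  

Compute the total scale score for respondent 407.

17

Respondent 407 raw: 4, 3, 1, 2, 3, 1, 2.
Reverse-coded (reversed = (1+4) − raw = 5 − raw):
  item 1: 4
  item 2: 3
  item 3: 1
  item 4: 5 − 2 = 3
  item 5: 3
  item 6: 1
  item 7: 2
Sum = 4 + 3 + 1 + 3 + 3 + 1 + 2 = 17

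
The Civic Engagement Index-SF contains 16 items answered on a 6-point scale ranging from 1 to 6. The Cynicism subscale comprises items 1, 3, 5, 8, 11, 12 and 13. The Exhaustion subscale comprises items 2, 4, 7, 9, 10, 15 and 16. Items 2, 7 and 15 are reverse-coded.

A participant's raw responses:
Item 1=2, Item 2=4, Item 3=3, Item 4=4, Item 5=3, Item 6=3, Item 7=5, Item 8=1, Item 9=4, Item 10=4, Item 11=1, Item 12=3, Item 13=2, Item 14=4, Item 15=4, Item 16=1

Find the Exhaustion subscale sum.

Exhaustion items: 2, 4, 7, 9, 10, 15, 16.
Of these, items 2, 7, and 15 are reverse-coded; reverse-coded value = 7 − response.
  item 2: 7 − 4 = 3
  item 4: 4
  item 7: 7 − 5 = 2
  item 9: 4
  item 10: 4
  item 15: 7 − 4 = 3
  item 16: 1
Sum = 3 + 4 + 2 + 4 + 4 + 3 + 1 = 21

21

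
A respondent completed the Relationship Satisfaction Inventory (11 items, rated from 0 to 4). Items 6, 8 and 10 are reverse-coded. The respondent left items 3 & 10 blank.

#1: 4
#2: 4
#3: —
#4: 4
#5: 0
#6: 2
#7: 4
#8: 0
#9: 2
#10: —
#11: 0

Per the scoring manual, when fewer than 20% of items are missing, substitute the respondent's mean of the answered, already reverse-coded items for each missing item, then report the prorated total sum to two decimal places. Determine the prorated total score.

Reverse-coded (reverse-coded value = 4 − response):
  item 6: 4 − 2 = 2
  item 8: 4 − 0 = 4
Completed scored items (9 of 11): 4, 4, 4, 0, 2, 4, 4, 2, 0; sum = 24.
Person mean = 24 / 9 ≈ 2.6667
Prorated total = (24 / 9) × 11 = 29.33 (to 2 dp)

29.33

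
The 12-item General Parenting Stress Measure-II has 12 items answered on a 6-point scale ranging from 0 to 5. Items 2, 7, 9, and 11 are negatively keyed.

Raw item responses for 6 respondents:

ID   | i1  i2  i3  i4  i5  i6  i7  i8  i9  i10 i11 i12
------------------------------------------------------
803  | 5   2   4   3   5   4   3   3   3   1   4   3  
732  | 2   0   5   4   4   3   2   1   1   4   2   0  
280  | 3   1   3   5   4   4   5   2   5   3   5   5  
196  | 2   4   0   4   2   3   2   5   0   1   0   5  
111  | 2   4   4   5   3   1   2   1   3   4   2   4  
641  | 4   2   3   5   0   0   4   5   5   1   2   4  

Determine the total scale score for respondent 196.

36

Respondent 196 raw: 2, 4, 0, 4, 2, 3, 2, 5, 0, 1, 0, 5.
Reverse-coded (reverse-coded value = 5 − response):
  item 1: 2
  item 2: 5 − 4 = 1
  item 3: 0
  item 4: 4
  item 5: 2
  item 6: 3
  item 7: 5 − 2 = 3
  item 8: 5
  item 9: 5 − 0 = 5
  item 10: 1
  item 11: 5 − 0 = 5
  item 12: 5
Sum = 2 + 1 + 0 + 4 + 2 + 3 + 3 + 5 + 5 + 1 + 5 + 5 = 36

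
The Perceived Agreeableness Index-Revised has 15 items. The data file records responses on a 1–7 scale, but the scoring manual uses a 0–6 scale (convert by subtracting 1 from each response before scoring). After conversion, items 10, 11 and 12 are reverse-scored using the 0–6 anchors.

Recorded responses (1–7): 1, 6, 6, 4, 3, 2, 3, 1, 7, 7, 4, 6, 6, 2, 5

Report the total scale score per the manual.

38

Convert to 0–6: 0, 5, 5, 3, 2, 1, 2, 0, 6, 6, 3, 5, 5, 1, 4
Reverse-coded (reverse-coded value = 6 − response):
  item 10: 6 − 6 = 0
  item 11: 6 − 3 = 3
  item 12: 6 − 5 = 1
Scored: 0, 5, 5, 3, 2, 1, 2, 0, 6, 0, 3, 1, 5, 1, 4
Total = 38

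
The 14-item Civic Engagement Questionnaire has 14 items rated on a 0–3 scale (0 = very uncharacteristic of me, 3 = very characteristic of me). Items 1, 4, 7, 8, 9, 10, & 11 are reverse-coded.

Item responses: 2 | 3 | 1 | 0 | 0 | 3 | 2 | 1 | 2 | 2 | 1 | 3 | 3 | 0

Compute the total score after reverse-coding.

24

Reversing items 1, 4, 7, 8, 9, 10, and 11 with 3 − raw:
Total = (3−2) + 3 + 1 + (3−0) + 0 + 3 + (3−2) + (3−1) + (3−2) + (3−2) + (3−1) + 3 + 3 + 0
      = 1 + 3 + 1 + 3 + 0 + 3 + 1 + 2 + 1 + 1 + 2 + 3 + 3 + 0 = 24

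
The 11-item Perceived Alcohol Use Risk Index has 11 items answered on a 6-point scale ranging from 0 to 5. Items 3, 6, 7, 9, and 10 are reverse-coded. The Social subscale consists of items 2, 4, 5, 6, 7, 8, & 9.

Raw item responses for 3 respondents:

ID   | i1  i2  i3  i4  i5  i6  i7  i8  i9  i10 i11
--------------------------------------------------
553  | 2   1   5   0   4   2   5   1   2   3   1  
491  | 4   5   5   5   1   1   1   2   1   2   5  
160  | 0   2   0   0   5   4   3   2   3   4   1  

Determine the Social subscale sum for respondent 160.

14

Respondent 160 raw: 0, 2, 0, 0, 5, 4, 3, 2, 3, 4, 1.
Social items: 2, 4, 5, 6, 7, 8, 9.
Reverse-coded (reverse-coded value = 5 − response):
  item 2: 2
  item 4: 0
  item 5: 5
  item 6: 5 − 4 = 1
  item 7: 5 − 3 = 2
  item 8: 2
  item 9: 5 − 3 = 2
Sum = 2 + 0 + 5 + 1 + 2 + 2 + 2 = 14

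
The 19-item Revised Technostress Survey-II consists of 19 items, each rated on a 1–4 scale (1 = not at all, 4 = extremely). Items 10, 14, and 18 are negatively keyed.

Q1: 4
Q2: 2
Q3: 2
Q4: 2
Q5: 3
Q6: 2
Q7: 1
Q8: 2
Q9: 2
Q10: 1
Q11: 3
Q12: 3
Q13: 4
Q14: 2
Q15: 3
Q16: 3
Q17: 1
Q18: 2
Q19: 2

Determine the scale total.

49

Reverse-coded items (reverse-coded value = 5 − response):
  item 10: 5 − 1 = 4
  item 14: 5 − 2 = 3
  item 18: 5 − 2 = 3
Scored items: 4, 2, 2, 2, 3, 2, 1, 2, 2, 4, 3, 3, 4, 3, 3, 3, 1, 3, 2
Total = 4 + 2 + 2 + 2 + 3 + 2 + 1 + 2 + 2 + 4 + 3 + 3 + 4 + 3 + 3 + 3 + 1 + 3 + 2 = 49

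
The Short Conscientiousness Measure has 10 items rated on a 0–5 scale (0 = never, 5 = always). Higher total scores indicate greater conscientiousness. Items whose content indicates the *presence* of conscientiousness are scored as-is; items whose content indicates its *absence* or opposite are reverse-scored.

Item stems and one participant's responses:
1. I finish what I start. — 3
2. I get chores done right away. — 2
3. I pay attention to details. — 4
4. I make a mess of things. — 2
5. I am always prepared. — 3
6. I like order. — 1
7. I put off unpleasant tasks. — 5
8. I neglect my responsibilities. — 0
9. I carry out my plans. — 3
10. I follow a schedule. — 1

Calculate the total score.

25

Items 4, 7, 8 describe the absence/opposite of conscientiousness → reverse-score.
reversed = (0+5) − raw = 5 − raw.
  item 1: 3
  item 2: 2
  item 3: 4
  item 4: 5 − 2 = 3
  item 5: 3
  item 6: 1
  item 7: 5 − 5 = 0
  item 8: 5 − 0 = 5
  item 9: 3
  item 10: 1
Total = 3 + 2 + 4 + 3 + 3 + 1 + 0 + 5 + 3 + 1 = 25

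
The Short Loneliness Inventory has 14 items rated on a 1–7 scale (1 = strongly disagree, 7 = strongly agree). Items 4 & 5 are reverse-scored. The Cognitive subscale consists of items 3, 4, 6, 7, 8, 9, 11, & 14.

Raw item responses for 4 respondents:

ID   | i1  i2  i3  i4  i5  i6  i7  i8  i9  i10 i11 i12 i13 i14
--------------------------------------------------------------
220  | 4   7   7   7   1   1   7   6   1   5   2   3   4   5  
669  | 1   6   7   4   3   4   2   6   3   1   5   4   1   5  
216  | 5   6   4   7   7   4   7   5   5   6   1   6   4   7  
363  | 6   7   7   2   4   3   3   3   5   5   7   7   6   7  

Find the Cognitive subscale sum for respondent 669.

36

Respondent 669 raw: 1, 6, 7, 4, 3, 4, 2, 6, 3, 1, 5, 4, 1, 5.
Cognitive items: 3, 4, 6, 7, 8, 9, 11, 14.
Reverse-coded (reversed = (1+7) − raw = 8 − raw):
  item 3: 7
  item 4: 8 − 4 = 4
  item 6: 4
  item 7: 2
  item 8: 6
  item 9: 3
  item 11: 5
  item 14: 5
Sum = 7 + 4 + 4 + 2 + 6 + 3 + 5 + 5 = 36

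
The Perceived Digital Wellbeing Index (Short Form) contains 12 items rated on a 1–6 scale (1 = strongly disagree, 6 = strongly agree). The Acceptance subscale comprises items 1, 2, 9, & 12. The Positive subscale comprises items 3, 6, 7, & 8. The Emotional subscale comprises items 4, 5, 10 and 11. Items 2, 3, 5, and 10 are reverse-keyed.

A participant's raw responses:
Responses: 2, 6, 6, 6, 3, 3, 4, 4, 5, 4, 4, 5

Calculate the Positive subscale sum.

12

Positive items: 3, 6, 7, 8.
Of these, item 3 is reverse-keyed; reverse-coded value = 7 − response.
  item 3: 7 − 6 = 1
  item 6: 3
  item 7: 4
  item 8: 4
Sum = 1 + 3 + 4 + 4 = 12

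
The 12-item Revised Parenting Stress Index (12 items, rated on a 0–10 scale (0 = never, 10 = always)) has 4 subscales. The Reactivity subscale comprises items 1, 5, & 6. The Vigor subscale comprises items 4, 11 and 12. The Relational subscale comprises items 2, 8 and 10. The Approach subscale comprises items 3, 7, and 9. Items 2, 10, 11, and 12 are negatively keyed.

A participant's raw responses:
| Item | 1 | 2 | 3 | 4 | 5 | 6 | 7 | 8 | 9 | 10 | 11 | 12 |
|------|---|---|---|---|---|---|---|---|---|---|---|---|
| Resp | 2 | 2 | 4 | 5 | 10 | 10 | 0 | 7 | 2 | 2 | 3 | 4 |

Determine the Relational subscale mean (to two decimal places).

Relational items: 2, 8, 10.
Of these, items 2 & 10 are negatively keyed; reverse-coded value = 10 − response.
  item 2: 10 − 2 = 8
  item 8: 7
  item 10: 10 − 2 = 8
Sum = 8 + 7 + 8 = 23
Mean = 23 / 3 = 7.67

7.67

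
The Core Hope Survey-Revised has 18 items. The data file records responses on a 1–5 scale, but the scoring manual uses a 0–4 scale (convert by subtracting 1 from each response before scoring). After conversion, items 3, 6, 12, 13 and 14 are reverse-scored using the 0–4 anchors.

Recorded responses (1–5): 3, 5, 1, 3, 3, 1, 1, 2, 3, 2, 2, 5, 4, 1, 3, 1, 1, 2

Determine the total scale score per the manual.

Convert to 0–4: 2, 4, 0, 2, 2, 0, 0, 1, 2, 1, 1, 4, 3, 0, 2, 0, 0, 1
Reverse-coded (on a 0–4 scale, reversed = 4 − raw):
  item 3: 4 − 0 = 4
  item 6: 4 − 0 = 4
  item 12: 4 − 4 = 0
  item 13: 4 − 3 = 1
  item 14: 4 − 0 = 4
Scored: 2, 4, 4, 2, 2, 4, 0, 1, 2, 1, 1, 0, 1, 4, 2, 0, 0, 1
Total = 31

31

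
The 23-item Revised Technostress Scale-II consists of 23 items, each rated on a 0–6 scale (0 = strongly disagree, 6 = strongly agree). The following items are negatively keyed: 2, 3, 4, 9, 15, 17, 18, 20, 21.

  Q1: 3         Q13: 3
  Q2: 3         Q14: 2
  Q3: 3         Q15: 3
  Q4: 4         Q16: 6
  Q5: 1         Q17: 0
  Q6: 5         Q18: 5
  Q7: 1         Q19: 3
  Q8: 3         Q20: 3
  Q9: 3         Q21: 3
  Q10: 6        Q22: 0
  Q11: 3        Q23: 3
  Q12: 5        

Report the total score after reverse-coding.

71

Raw sum = 71. Negatively keyed items: 2, 3, 4, 9, 15, 17, 18, 20, 21; their raw sum = 27.
Each reversal replaces raw with 6 − raw, changing the total by 6 − 2·raw per item.
Total = 71 + 9·6 − 2·27 = 71 + 54 − 54 = 71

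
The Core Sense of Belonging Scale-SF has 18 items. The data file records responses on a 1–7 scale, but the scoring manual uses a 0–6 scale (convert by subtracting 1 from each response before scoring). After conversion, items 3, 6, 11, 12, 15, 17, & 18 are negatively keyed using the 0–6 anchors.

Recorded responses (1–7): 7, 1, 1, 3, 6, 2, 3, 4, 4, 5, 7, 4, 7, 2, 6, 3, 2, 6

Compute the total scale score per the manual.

Convert to 0–6: 6, 0, 0, 2, 5, 1, 2, 3, 3, 4, 6, 3, 6, 1, 5, 2, 1, 5
Reverse-coded (reverse-coded value = 6 − response):
  item 3: 6 − 0 = 6
  item 6: 6 − 1 = 5
  item 11: 6 − 6 = 0
  item 12: 6 − 3 = 3
  item 15: 6 − 5 = 1
  item 17: 6 − 1 = 5
  item 18: 6 − 5 = 1
Scored: 6, 0, 6, 2, 5, 5, 2, 3, 3, 4, 0, 3, 6, 1, 1, 2, 5, 1
Total = 55

55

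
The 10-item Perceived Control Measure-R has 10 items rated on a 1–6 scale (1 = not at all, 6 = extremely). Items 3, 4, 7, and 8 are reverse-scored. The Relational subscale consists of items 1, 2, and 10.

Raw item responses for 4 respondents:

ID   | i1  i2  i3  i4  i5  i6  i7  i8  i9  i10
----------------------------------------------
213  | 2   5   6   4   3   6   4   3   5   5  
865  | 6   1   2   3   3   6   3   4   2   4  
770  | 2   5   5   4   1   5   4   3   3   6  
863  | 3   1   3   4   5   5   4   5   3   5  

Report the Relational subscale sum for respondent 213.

12

Respondent 213 raw: 2, 5, 6, 4, 3, 6, 4, 3, 5, 5.
Relational items: 1, 2, 10.
Reverse-coded (reverse-coded value = 7 − response):
  item 1: 2
  item 2: 5
  item 10: 5
Sum = 2 + 5 + 5 = 12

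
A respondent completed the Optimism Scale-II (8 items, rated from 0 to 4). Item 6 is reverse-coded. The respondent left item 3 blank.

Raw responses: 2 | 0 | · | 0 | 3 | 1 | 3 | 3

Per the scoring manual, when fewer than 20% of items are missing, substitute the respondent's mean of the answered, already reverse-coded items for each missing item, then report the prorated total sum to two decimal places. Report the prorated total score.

16.00

Reverse-coded (on a 0–4 scale, reversed = 4 − raw):
  item 6: 4 − 1 = 3
Completed scored items (7 of 8): 2, 0, 0, 3, 3, 3, 3; sum = 14.
Person mean = 14 / 7 ≈ 2.0000
Prorated total = (14 / 7) × 8 = 16.00 (to 2 dp)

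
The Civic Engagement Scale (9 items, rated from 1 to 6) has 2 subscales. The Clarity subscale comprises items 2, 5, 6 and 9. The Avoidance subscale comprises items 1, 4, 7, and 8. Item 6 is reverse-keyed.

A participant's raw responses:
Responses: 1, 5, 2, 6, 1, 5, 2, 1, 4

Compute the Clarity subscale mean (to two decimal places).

Clarity items: 2, 5, 6, 9.
Of these, item 6 is reverse-keyed; on a 1–6 scale, reversed = 7 − raw.
  item 2: 5
  item 5: 1
  item 6: 7 − 5 = 2
  item 9: 4
Sum = 5 + 1 + 2 + 4 = 12
Mean = 12 / 4 = 3.00

3.00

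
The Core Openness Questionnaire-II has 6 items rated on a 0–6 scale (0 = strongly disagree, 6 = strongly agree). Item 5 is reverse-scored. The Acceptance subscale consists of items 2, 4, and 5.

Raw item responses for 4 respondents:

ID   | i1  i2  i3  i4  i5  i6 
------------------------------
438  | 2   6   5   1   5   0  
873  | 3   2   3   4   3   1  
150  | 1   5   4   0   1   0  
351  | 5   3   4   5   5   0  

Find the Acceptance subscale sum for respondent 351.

Respondent 351 raw: 5, 3, 4, 5, 5, 0.
Acceptance items: 2, 4, 5.
Reverse-coded (reversed = (0+6) − raw = 6 − raw):
  item 2: 3
  item 4: 5
  item 5: 6 − 5 = 1
Sum = 3 + 5 + 1 = 9

9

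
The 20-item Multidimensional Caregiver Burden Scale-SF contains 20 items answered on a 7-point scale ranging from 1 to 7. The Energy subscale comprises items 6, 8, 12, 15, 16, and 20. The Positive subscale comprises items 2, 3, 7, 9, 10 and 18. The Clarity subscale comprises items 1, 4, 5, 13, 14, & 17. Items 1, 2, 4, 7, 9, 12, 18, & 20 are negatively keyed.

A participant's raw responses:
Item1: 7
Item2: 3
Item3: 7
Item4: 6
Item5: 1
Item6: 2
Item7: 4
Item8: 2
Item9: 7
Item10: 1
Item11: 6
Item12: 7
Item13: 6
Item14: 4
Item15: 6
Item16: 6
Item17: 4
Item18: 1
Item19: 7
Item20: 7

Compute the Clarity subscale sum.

18

Clarity items: 1, 4, 5, 13, 14, 17.
Of these, items 1 & 4 are negatively keyed; on a 1–7 scale, reversed = 8 − raw.
  item 1: 8 − 7 = 1
  item 4: 8 − 6 = 2
  item 5: 1
  item 13: 6
  item 14: 4
  item 17: 4
Sum = 1 + 2 + 1 + 6 + 4 + 4 = 18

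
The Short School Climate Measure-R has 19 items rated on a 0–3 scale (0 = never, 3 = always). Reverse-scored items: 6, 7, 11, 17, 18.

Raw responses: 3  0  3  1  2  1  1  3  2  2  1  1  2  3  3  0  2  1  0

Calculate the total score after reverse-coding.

Raw sum = 31. Reverse-scored items: 6, 7, 11, 17, 18; their raw sum = 6.
Each reversal replaces raw with 3 − raw, changing the total by 3 − 2·raw per item.
Total = 31 + 5·3 − 2·6 = 31 + 15 − 12 = 34

34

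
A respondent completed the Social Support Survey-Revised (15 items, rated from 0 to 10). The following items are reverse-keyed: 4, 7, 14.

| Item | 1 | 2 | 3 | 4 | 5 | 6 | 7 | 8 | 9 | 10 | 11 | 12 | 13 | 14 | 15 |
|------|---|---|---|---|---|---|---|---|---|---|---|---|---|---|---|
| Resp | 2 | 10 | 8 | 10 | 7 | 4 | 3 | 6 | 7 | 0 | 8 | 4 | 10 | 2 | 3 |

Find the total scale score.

Apply reverse scoring (on a 0–10 scale, reversed = 10 − raw):
  item 4: 10 − 10 = 0
  item 7: 10 − 3 = 7
  item 14: 10 − 2 = 8
Scored responses: 2, 10, 8, 0, 7, 4, 7, 6, 7, 0, 8, 4, 10, 8, 3
Total = 2 + 10 + 8 + 0 + 7 + 4 + 7 + 6 + 7 + 0 + 8 + 4 + 10 + 8 + 3 = 84

84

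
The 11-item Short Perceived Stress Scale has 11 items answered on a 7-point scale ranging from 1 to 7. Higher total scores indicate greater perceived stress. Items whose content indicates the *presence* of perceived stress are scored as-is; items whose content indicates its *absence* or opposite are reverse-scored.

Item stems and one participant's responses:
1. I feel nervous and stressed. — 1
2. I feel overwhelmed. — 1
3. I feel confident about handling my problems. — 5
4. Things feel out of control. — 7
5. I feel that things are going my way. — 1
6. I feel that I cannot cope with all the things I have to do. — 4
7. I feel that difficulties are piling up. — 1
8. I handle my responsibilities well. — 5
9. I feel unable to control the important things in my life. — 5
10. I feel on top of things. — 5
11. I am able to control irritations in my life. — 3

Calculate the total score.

40

Items 3, 5, 8, 10, 11 describe the absence/opposite of perceived stress → reverse-score.
reversed = (1+7) − raw = 8 − raw.
  item 1: 1
  item 2: 1
  item 3: 8 − 5 = 3
  item 4: 7
  item 5: 8 − 1 = 7
  item 6: 4
  item 7: 1
  item 8: 8 − 5 = 3
  item 9: 5
  item 10: 8 − 5 = 3
  item 11: 8 − 3 = 5
Total = 1 + 1 + 3 + 7 + 7 + 4 + 1 + 3 + 5 + 3 + 5 = 40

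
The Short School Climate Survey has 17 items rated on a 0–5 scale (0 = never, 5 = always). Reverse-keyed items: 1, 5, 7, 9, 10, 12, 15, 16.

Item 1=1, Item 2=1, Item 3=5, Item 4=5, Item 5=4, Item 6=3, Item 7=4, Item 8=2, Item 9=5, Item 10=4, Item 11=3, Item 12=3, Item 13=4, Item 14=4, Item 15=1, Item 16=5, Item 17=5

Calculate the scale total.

45

Reverse-keyed items use 5 − raw:
  item 1: 5 − 1 = 4
  item 5: 5 − 4 = 1
  item 7: 5 − 4 = 1
  item 9: 5 − 5 = 0
  item 10: 5 − 4 = 1
  item 12: 5 − 3 = 2
  item 15: 5 − 1 = 4
  item 16: 5 − 5 = 0
After reverse-coding: 4, 1, 5, 5, 1, 3, 1, 2, 0, 1, 3, 2, 4, 4, 4, 0, 5
Total = 4 + 1 + 5 + 5 + 1 + 3 + 1 + 2 + 0 + 1 + 3 + 2 + 4 + 4 + 4 + 0 + 5 = 45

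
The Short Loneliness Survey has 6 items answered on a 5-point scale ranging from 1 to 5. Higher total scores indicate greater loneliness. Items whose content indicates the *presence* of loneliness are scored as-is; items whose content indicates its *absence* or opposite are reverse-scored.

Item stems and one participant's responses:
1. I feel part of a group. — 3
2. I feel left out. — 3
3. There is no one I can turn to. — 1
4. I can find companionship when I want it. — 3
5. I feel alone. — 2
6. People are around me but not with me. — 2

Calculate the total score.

Items 1, 4 describe the absence/opposite of loneliness → reverse-score.
on a 1–5 scale, reversed = 6 − raw.
  item 1: 6 − 3 = 3
  item 2: 3
  item 3: 1
  item 4: 6 − 3 = 3
  item 5: 2
  item 6: 2
Total = 3 + 3 + 1 + 3 + 2 + 2 = 14

14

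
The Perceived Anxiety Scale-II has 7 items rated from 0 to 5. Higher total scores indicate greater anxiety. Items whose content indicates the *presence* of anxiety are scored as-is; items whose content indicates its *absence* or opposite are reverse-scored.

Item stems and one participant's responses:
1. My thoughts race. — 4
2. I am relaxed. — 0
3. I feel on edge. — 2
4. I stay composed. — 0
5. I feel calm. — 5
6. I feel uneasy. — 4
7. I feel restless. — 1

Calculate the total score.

21

Items 2, 4, 5 describe the absence/opposite of anxiety → reverse-score.
reversed = (0+5) − raw = 5 − raw.
  item 1: 4
  item 2: 5 − 0 = 5
  item 3: 2
  item 4: 5 − 0 = 5
  item 5: 5 − 5 = 0
  item 6: 4
  item 7: 1
Total = 4 + 5 + 2 + 5 + 0 + 4 + 1 = 21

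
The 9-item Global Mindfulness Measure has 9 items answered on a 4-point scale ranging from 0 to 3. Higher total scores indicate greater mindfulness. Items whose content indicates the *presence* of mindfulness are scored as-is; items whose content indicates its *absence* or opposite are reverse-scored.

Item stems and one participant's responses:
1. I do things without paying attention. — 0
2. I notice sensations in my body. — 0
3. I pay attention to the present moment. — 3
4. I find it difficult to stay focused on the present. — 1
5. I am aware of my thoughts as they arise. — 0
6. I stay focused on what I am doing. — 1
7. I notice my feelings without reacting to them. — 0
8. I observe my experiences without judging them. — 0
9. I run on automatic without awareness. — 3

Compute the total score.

9

Items 1, 4, 9 describe the absence/opposite of mindfulness → reverse-score.
on a 0–3 scale, reversed = 3 − raw.
  item 1: 3 − 0 = 3
  item 2: 0
  item 3: 3
  item 4: 3 − 1 = 2
  item 5: 0
  item 6: 1
  item 7: 0
  item 8: 0
  item 9: 3 − 3 = 0
Total = 3 + 0 + 3 + 2 + 0 + 1 + 0 + 0 + 0 = 9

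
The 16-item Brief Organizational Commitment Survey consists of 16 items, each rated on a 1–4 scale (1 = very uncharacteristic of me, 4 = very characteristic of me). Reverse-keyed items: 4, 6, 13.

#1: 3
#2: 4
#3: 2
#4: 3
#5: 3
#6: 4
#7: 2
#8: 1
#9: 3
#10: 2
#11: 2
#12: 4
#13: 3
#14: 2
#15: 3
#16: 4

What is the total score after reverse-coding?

Apply reverse scoring (reversed = (1+4) − raw = 5 − raw):
  item 4: 5 − 3 = 2
  item 6: 5 − 4 = 1
  item 13: 5 − 3 = 2
Scored items: 3, 4, 2, 2, 3, 1, 2, 1, 3, 2, 2, 4, 2, 2, 3, 4
Total = 3 + 4 + 2 + 2 + 3 + 1 + 2 + 1 + 3 + 2 + 2 + 4 + 2 + 2 + 3 + 4 = 40

40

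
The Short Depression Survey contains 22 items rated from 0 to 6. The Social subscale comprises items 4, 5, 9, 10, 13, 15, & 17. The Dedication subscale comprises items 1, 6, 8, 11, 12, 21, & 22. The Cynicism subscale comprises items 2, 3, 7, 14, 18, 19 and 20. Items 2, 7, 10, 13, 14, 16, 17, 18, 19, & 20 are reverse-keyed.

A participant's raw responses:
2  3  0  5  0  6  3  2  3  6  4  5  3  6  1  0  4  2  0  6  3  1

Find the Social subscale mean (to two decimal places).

Social items: 4, 5, 9, 10, 13, 15, 17.
Of these, items 10, 13 and 17 are reverse-keyed; on a 0–6 scale, reversed = 6 − raw.
  item 4: 5
  item 5: 0
  item 9: 3
  item 10: 6 − 6 = 0
  item 13: 6 − 3 = 3
  item 15: 1
  item 17: 6 − 4 = 2
Sum = 5 + 0 + 3 + 0 + 3 + 1 + 2 = 14
Mean = 14 / 7 = 2.00

2.00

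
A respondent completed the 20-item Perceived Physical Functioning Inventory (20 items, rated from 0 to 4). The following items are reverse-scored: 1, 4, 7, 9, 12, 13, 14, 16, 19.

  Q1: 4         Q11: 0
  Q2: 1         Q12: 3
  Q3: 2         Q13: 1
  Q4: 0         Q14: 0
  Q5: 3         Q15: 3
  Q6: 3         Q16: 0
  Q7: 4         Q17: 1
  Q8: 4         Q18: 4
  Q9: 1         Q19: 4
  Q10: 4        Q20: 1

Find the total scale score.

Reverse-scored items use 4 − raw:
  item 1: 4 − 4 = 0
  item 4: 4 − 0 = 4
  item 7: 4 − 4 = 0
  item 9: 4 − 1 = 3
  item 12: 4 − 3 = 1
  item 13: 4 − 1 = 3
  item 14: 4 − 0 = 4
  item 16: 4 − 0 = 4
  item 19: 4 − 4 = 0
Scored responses: 0, 1, 2, 4, 3, 3, 0, 4, 3, 4, 0, 1, 3, 4, 3, 4, 1, 4, 0, 1
Total = 0 + 1 + 2 + 4 + 3 + 3 + 0 + 4 + 3 + 4 + 0 + 1 + 3 + 4 + 3 + 4 + 1 + 4 + 0 + 1 = 45

45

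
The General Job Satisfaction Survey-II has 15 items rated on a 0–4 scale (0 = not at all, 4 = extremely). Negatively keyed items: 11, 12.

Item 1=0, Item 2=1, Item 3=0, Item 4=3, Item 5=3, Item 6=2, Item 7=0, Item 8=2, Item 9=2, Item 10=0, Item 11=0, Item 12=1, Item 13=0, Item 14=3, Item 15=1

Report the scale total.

Negatively keyed items use 4 − raw:
  item 11: 4 − 0 = 4
  item 12: 4 − 1 = 3
After reverse-coding: 0, 1, 0, 3, 3, 2, 0, 2, 2, 0, 4, 3, 0, 3, 1
Total = 0 + 1 + 0 + 3 + 3 + 2 + 0 + 2 + 2 + 0 + 4 + 3 + 0 + 3 + 1 = 24

24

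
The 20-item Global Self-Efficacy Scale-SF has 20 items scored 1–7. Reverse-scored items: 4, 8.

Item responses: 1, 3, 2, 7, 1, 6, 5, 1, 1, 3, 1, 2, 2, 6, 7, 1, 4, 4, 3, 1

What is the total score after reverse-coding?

61

Apply reverse scoring (reverse-coded value = 8 − response):
  item 4: 8 − 7 = 1
  item 8: 8 − 1 = 7
Scored items: 1, 3, 2, 1, 1, 6, 5, 7, 1, 3, 1, 2, 2, 6, 7, 1, 4, 4, 3, 1
Total = 1 + 3 + 2 + 1 + 1 + 6 + 5 + 7 + 1 + 3 + 1 + 2 + 2 + 6 + 7 + 1 + 4 + 4 + 3 + 1 = 61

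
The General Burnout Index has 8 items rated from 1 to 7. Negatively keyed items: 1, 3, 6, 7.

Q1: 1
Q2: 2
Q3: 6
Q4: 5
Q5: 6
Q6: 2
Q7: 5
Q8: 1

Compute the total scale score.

Reversing items 1, 3, 6 and 7 with 8 − raw:
Total = (8−1) + 2 + (8−6) + 5 + 6 + (8−2) + (8−5) + 1
      = 7 + 2 + 2 + 5 + 6 + 6 + 3 + 1 = 32

32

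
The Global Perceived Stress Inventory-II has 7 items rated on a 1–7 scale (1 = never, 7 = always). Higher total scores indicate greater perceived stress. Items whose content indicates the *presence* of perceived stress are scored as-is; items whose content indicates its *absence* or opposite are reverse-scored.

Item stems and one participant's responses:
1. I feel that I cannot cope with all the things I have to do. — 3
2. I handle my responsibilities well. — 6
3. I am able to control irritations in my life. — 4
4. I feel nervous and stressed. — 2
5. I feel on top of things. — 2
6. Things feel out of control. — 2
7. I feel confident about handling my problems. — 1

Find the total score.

26

Items 2, 3, 5, 7 describe the absence/opposite of perceived stress → reverse-score.
on a 1–7 scale, reversed = 8 − raw.
  item 1: 3
  item 2: 8 − 6 = 2
  item 3: 8 − 4 = 4
  item 4: 2
  item 5: 8 − 2 = 6
  item 6: 2
  item 7: 8 − 1 = 7
Total = 3 + 2 + 4 + 2 + 6 + 2 + 7 = 26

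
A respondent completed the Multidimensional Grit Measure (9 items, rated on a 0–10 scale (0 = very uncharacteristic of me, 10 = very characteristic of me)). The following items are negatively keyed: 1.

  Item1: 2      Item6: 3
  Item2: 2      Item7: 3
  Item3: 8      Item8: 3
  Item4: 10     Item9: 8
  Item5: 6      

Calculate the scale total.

Apply reverse scoring (reversed = (0+10) − raw = 10 − raw):
  item 1: 10 − 2 = 8
Scored responses: 8, 2, 8, 10, 6, 3, 3, 3, 8
Total = 8 + 2 + 8 + 10 + 6 + 3 + 3 + 3 + 8 = 51

51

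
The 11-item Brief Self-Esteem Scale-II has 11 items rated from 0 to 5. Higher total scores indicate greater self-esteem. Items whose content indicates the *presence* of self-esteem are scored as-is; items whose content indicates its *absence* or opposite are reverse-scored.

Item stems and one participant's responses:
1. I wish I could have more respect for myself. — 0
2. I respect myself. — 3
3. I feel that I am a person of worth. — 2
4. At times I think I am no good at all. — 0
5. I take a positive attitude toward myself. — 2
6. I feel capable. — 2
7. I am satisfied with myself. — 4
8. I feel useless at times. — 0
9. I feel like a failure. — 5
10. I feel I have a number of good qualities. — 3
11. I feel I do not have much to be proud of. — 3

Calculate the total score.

Items 1, 4, 8, 9, 11 describe the absence/opposite of self-esteem → reverse-score.
reversed = (0+5) − raw = 5 − raw.
  item 1: 5 − 0 = 5
  item 2: 3
  item 3: 2
  item 4: 5 − 0 = 5
  item 5: 2
  item 6: 2
  item 7: 4
  item 8: 5 − 0 = 5
  item 9: 5 − 5 = 0
  item 10: 3
  item 11: 5 − 3 = 2
Total = 5 + 3 + 2 + 5 + 2 + 2 + 4 + 5 + 0 + 3 + 2 = 33

33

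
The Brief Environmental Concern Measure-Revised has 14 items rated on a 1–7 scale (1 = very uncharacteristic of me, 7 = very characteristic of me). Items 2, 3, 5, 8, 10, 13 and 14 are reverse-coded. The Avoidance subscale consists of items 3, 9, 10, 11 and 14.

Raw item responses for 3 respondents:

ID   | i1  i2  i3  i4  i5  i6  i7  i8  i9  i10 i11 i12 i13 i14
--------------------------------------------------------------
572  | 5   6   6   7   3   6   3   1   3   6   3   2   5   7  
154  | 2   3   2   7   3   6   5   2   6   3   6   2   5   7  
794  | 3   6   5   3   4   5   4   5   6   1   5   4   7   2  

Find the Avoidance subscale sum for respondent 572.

11

Respondent 572 raw: 5, 6, 6, 7, 3, 6, 3, 1, 3, 6, 3, 2, 5, 7.
Avoidance items: 3, 9, 10, 11, 14.
Reverse-coded (reversed = (1+7) − raw = 8 − raw):
  item 3: 8 − 6 = 2
  item 9: 3
  item 10: 8 − 6 = 2
  item 11: 3
  item 14: 8 − 7 = 1
Sum = 2 + 3 + 2 + 3 + 1 = 11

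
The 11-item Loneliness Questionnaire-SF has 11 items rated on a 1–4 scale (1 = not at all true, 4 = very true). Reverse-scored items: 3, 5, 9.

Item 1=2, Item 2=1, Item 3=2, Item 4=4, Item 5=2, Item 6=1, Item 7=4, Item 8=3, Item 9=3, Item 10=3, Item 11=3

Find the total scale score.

Reverse-coded items (on a 1–4 scale, reversed = 5 − raw):
  item 3: 5 − 2 = 3
  item 5: 5 − 2 = 3
  item 9: 5 − 3 = 2
After reverse-coding: 2, 1, 3, 4, 3, 1, 4, 3, 2, 3, 3
Total = 2 + 1 + 3 + 4 + 3 + 1 + 4 + 3 + 2 + 3 + 3 = 29

29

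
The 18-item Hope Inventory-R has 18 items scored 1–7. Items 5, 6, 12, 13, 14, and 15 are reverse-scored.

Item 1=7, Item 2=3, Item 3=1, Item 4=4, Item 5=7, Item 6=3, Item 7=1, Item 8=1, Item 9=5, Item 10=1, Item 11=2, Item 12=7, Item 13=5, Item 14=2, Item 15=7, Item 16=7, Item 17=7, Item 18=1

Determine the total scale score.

57

Apply reverse scoring (reverse-coded value = 8 − response):
  item 5: 8 − 7 = 1
  item 6: 8 − 3 = 5
  item 12: 8 − 7 = 1
  item 13: 8 − 5 = 3
  item 14: 8 − 2 = 6
  item 15: 8 − 7 = 1
Scored items: 7, 3, 1, 4, 1, 5, 1, 1, 5, 1, 2, 1, 3, 6, 1, 7, 7, 1
Total = 7 + 3 + 1 + 4 + 1 + 5 + 1 + 1 + 5 + 1 + 2 + 1 + 3 + 6 + 1 + 7 + 7 + 1 = 57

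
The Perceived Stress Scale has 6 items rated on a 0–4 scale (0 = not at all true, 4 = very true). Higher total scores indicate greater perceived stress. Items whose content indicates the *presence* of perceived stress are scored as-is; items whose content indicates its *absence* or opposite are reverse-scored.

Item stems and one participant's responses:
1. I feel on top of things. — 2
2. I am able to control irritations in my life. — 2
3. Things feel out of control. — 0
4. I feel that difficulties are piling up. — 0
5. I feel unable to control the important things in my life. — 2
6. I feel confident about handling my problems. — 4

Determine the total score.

6

Items 1, 2, 6 describe the absence/opposite of perceived stress → reverse-score.
reverse-coded value = 4 − response.
  item 1: 4 − 2 = 2
  item 2: 4 − 2 = 2
  item 3: 0
  item 4: 0
  item 5: 2
  item 6: 4 − 4 = 0
Total = 2 + 2 + 0 + 0 + 2 + 0 = 6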